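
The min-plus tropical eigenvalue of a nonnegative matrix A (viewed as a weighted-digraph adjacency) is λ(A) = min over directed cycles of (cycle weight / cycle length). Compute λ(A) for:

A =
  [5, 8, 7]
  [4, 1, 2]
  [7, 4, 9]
λ(A) = 1

Enumerate directed cycles and compute their means (weight / length). Sample:
  cycle 0 → 0: weight = 5, length = 1, mean = 5/1 ≈ 5.000
  cycle 1 → 1: weight = 1, length = 1, mean = 1/1 ≈ 1.000
  cycle 2 → 2: weight = 9, length = 1, mean = 9/1 ≈ 9.000
  cycle 0 → 1 → 0: weight = 12, length = 2, mean = 12/2 ≈ 6.000
  cycle 0 → 2 → 0: weight = 14, length = 2, mean = 14/2 ≈ 7.000
  cycle 1 → 0 → 1: weight = 12, length = 2, mean = 12/2 ≈ 6.000
Minimum mean = 1.000, attained e.g. along the cycle 1 → 1 with weight 1 and length 1. So λ(A) = 1/1 = 1.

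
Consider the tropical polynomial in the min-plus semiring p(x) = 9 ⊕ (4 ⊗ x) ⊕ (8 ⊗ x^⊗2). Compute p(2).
p(2) = 6

A tropical monomial a ⊗ x^⊗i evaluates to a + i · x. Evaluating each term at x = 2:
  Term 0 contributes 9 + 0 · 2 = 9
  Term 1 contributes 4 + 1 · 2 = 6
  Term 2 contributes 8 + 2 · 2 = 12
p(2) = ⊕ of these = min[9, 6, 12] = 6.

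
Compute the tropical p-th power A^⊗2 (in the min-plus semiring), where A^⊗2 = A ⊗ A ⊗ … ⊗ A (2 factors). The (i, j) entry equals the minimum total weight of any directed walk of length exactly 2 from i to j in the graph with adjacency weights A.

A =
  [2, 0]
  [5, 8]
A^⊗2 =
  [4, 2]
  [7, 5]

Each entry (A^⊗2)_ij equals the minimum over all length-2 walks i = v_0 → v_1 → … → v_2 = j of Σ_t A[v_t][v_{t+1}]. For example, for (i, j) = (0, 1) we minimise over 2 possible intermediate vertex sequences; the minimum is 2, attained along the walk 0 → 0 → 1.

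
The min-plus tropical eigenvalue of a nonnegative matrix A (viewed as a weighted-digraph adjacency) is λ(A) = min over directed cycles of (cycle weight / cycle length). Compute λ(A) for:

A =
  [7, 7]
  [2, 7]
λ(A) = 9/2

Enumerate directed cycles and compute their means (weight / length). Sample:
  cycle 0 → 0: weight = 7, length = 1, mean = 7/1 ≈ 7.000
  cycle 1 → 1: weight = 7, length = 1, mean = 7/1 ≈ 7.000
  cycle 0 → 1 → 0: weight = 9, length = 2, mean = 9/2 ≈ 4.500
  cycle 1 → 0 → 1: weight = 9, length = 2, mean = 9/2 ≈ 4.500
Minimum mean = 4.500, attained e.g. along the cycle 0 → 1 → 0 with weight 9 and length 2. So λ(A) = 9/2 = 9/2.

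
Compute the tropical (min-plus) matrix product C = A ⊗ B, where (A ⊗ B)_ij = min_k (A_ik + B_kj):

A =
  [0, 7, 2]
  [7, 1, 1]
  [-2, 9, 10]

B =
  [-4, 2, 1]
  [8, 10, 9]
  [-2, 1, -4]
A ⊗ B =
  [-4, 2, -2]
  [-1, 2, -3]
  [-6, 0, -1]

Apply the min-plus product entry-by-entry:
  C[0][0] = min over k of (A[0][0] + B[0][0] = 0 + -4 = -4, A[0][1] + B[1][0] = 7 + 8 = 15, A[0][2] + B[2][0] = 2 + -2 = 0) = -4 (attained at k = 0)
  C[0][1] = min over k of (A[0][0] + B[0][1] = 0 + 2 = 2, A[0][1] + B[1][1] = 7 + 10 = 17, A[0][2] + B[2][1] = 2 + 1 = 3) = 2 (attained at k = 0)
  C[0][2] = min over k of (A[0][0] + B[0][2] = 0 + 1 = 1, A[0][1] + B[1][2] = 7 + 9 = 16, A[0][2] + B[2][2] = 2 + -4 = -2) = -2 (attained at k = 2)
  C[1][0] = min over k of (A[1][0] + B[0][0] = 7 + -4 = 3, A[1][1] + B[1][0] = 1 + 8 = 9, A[1][2] + B[2][0] = 1 + -2 = -1) = -1 (attained at k = 2)
  C[1][1] = min over k of (A[1][0] + B[0][1] = 7 + 2 = 9, A[1][1] + B[1][1] = 1 + 10 = 11, A[1][2] + B[2][1] = 1 + 1 = 2) = 2 (attained at k = 2)
  C[1][2] = min over k of (A[1][0] + B[0][2] = 7 + 1 = 8, A[1][1] + B[1][2] = 1 + 9 = 10, A[1][2] + B[2][2] = 1 + -4 = -3) = -3 (attained at k = 2)
  C[2][0] = min over k of (A[2][0] + B[0][0] = -2 + -4 = -6, A[2][1] + B[1][0] = 9 + 8 = 17, A[2][2] + B[2][0] = 10 + -2 = 8) = -6 (attained at k = 0)
  C[2][1] = min over k of (A[2][0] + B[0][1] = -2 + 2 = 0, A[2][1] + B[1][1] = 9 + 10 = 19, A[2][2] + B[2][1] = 10 + 1 = 11) = 0 (attained at k = 0)
  C[2][2] = min over k of (A[2][0] + B[0][2] = -2 + 1 = -1, A[2][1] + B[1][2] = 9 + 9 = 18, A[2][2] + B[2][2] = 10 + -4 = 6) = -1 (attained at k = 0)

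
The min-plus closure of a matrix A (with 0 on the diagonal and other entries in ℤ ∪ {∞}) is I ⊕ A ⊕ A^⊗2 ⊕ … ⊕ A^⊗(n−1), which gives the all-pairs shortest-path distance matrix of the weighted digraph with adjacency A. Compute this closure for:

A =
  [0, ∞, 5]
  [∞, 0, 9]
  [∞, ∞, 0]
Closure =
  [0, ∞, 5]
  [∞, 0, 9]
  [∞, ∞, 0]

This is the Floyd-Warshall all-pairs shortest-path computation. For each intermediate vertex k = 0, 1, …, 2, update dist[i][j] ← min(dist[i][j], dist[i][k] + dist[k][j]). The final matrix gives, for each (i, j), the minimum total weight of any directed path from i to j (possibly empty when i = j).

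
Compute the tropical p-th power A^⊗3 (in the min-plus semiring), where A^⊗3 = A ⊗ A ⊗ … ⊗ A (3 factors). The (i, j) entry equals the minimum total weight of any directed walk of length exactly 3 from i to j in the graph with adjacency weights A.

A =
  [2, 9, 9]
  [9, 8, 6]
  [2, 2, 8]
A^⊗3 =
  [6, 13, 13]
  [10, 16, 14]
  [6, 10, 13]

Each entry (A^⊗3)_ij equals the minimum over all length-3 walks i = v_0 → v_1 → … → v_3 = j of Σ_t A[v_t][v_{t+1}]. For example, for (i, j) = (0, 2) we minimise over 9 possible intermediate vertex sequences; the minimum is 13, attained along the walk 0 → 0 → 0 → 2.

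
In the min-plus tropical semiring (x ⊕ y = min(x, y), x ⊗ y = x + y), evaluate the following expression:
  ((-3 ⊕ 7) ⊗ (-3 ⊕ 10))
((-3 ⊕ 7) ⊗ (-3 ⊕ 10)) = -6

Expand innermost to outermost. Recall ⊕ takes the minimum of its arguments and ⊗ takes their sum. Working out the expression ((-3 ⊕ 7) ⊗ (-3 ⊕ 10)) gives -6.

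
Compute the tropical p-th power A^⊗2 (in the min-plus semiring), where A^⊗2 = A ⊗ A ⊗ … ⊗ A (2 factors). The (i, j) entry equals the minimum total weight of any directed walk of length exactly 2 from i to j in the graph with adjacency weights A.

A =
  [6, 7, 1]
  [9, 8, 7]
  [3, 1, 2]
A^⊗2 =
  [4, 2, 3]
  [10, 8, 9]
  [5, 3, 4]

Each entry (A^⊗2)_ij equals the minimum over all length-2 walks i = v_0 → v_1 → … → v_2 = j of Σ_t A[v_t][v_{t+1}]. For example, for (i, j) = (0, 2) we minimise over 3 possible intermediate vertex sequences; the minimum is 3, attained along the walk 0 → 2 → 2.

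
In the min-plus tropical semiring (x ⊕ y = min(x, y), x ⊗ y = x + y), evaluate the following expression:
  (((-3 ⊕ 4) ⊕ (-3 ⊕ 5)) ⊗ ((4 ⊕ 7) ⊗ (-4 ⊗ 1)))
(((-3 ⊕ 4) ⊕ (-3 ⊕ 5)) ⊗ ((4 ⊕ 7) ⊗ (-4 ⊗ 1))) = -2

Expand innermost to outermost. Recall ⊕ takes the minimum of its arguments and ⊗ takes their sum. Working out the expression (((-3 ⊕ 4) ⊕ (-3 ⊕ 5)) ⊗ ((4 ⊕ 7) ⊗ (-4 ⊗ 1))) gives -2.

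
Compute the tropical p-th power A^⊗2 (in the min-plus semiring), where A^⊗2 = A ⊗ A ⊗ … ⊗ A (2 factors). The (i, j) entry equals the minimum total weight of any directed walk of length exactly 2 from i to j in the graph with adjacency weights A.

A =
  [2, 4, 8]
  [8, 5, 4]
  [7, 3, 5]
A^⊗2 =
  [4, 6, 8]
  [10, 7, 9]
  [9, 8, 7]

Each entry (A^⊗2)_ij equals the minimum over all length-2 walks i = v_0 → v_1 → … → v_2 = j of Σ_t A[v_t][v_{t+1}]. For example, for (i, j) = (0, 2) we minimise over 3 possible intermediate vertex sequences; the minimum is 8, attained along the walk 0 → 1 → 2.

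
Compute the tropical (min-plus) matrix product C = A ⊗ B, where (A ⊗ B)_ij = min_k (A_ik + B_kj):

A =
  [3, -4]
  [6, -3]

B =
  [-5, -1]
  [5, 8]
A ⊗ B =
  [-2, 2]
  [1, 5]

Apply the min-plus product entry-by-entry:
  C[0][0] = min over k of (A[0][0] + B[0][0] = 3 + -5 = -2, A[0][1] + B[1][0] = -4 + 5 = 1) = -2 (attained at k = 0)
  C[0][1] = min over k of (A[0][0] + B[0][1] = 3 + -1 = 2, A[0][1] + B[1][1] = -4 + 8 = 4) = 2 (attained at k = 0)
  C[1][0] = min over k of (A[1][0] + B[0][0] = 6 + -5 = 1, A[1][1] + B[1][0] = -3 + 5 = 2) = 1 (attained at k = 0)
  C[1][1] = min over k of (A[1][0] + B[0][1] = 6 + -1 = 5, A[1][1] + B[1][1] = -3 + 8 = 5) = 5 (attained at k = 0)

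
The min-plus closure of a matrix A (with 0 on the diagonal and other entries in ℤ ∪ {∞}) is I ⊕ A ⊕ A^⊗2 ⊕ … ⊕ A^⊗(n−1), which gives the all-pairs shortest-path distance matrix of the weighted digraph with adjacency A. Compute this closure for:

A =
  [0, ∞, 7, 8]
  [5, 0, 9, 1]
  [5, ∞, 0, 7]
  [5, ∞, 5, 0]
Closure =
  [0, ∞, 7, 8]
  [5, 0, 6, 1]
  [5, ∞, 0, 7]
  [5, ∞, 5, 0]

This is the Floyd-Warshall all-pairs shortest-path computation. For each intermediate vertex k = 0, 1, …, 3, update dist[i][j] ← min(dist[i][j], dist[i][k] + dist[k][j]). The final matrix gives, for each (i, j), the minimum total weight of any directed path from i to j (possibly empty when i = j).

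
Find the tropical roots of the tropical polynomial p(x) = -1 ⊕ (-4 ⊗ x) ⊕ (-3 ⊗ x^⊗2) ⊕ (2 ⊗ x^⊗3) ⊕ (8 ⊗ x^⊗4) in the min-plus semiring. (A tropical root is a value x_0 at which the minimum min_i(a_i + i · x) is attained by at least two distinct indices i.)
Roots: {-6, -5, -1, 3}

Each tropical root is a break point of the lower envelope of the lines y = a_i + i · x (there are 5 lines, with slopes 0, 1, ..., 4). Only the lines that attain the minimum somewhere contribute to roots; other lines are dominated. Here the surviving (envelope) indices are i = 4, i = 3, i = 2, i = 1, i = 0.
Intersections between consecutive envelope lines give the roots: for adjacent envelope indices i < j the intersection is x = (a_i − a_j) / (j − i). Reading off the sorted break points: {-6, -5, -1, 3}.
Verification: at each break x_0, at least two indices attain the minimum of min_i(a_i + i · x_0).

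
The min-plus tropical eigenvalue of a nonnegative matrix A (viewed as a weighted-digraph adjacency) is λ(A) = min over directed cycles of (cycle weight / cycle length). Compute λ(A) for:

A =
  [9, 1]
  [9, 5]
λ(A) = 5

Enumerate directed cycles and compute their means (weight / length). Sample:
  cycle 0 → 0: weight = 9, length = 1, mean = 9/1 ≈ 9.000
  cycle 1 → 1: weight = 5, length = 1, mean = 5/1 ≈ 5.000
  cycle 0 → 1 → 0: weight = 10, length = 2, mean = 10/2 ≈ 5.000
  cycle 1 → 0 → 1: weight = 10, length = 2, mean = 10/2 ≈ 5.000
Minimum mean = 5.000, attained e.g. along the cycle 1 → 1 with weight 5 and length 1. So λ(A) = 5/1 = 5.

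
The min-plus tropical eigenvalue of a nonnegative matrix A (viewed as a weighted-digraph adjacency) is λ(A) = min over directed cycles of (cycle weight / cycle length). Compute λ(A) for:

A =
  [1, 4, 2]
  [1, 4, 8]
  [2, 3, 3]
λ(A) = 1

Enumerate directed cycles and compute their means (weight / length). Sample:
  cycle 0 → 0: weight = 1, length = 1, mean = 1/1 ≈ 1.000
  cycle 1 → 1: weight = 4, length = 1, mean = 4/1 ≈ 4.000
  cycle 2 → 2: weight = 3, length = 1, mean = 3/1 ≈ 3.000
  cycle 0 → 1 → 0: weight = 5, length = 2, mean = 5/2 ≈ 2.500
  cycle 0 → 2 → 0: weight = 4, length = 2, mean = 4/2 ≈ 2.000
  cycle 1 → 0 → 1: weight = 5, length = 2, mean = 5/2 ≈ 2.500
Minimum mean = 1.000, attained e.g. along the cycle 0 → 0 with weight 1 and length 1. So λ(A) = 1/1 = 1.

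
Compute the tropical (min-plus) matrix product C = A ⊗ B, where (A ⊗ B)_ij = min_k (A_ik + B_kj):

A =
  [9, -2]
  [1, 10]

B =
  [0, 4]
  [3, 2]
A ⊗ B =
  [1, 0]
  [1, 5]

Apply the min-plus product entry-by-entry:
  C[0][0] = min over k of (A[0][0] + B[0][0] = 9 + 0 = 9, A[0][1] + B[1][0] = -2 + 3 = 1) = 1 (attained at k = 1)
  C[0][1] = min over k of (A[0][0] + B[0][1] = 9 + 4 = 13, A[0][1] + B[1][1] = -2 + 2 = 0) = 0 (attained at k = 1)
  C[1][0] = min over k of (A[1][0] + B[0][0] = 1 + 0 = 1, A[1][1] + B[1][0] = 10 + 3 = 13) = 1 (attained at k = 0)
  C[1][1] = min over k of (A[1][0] + B[0][1] = 1 + 4 = 5, A[1][1] + B[1][1] = 10 + 2 = 12) = 5 (attained at k = 0)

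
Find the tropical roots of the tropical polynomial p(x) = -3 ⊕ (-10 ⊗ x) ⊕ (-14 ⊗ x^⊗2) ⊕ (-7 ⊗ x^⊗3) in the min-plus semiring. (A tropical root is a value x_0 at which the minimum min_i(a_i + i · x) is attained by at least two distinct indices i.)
Roots: {-7, 4, 7}

Each tropical root is a break point of the lower envelope of the lines y = a_i + i · x (there are 4 lines, with slopes 0, 1, ..., 3). Only the lines that attain the minimum somewhere contribute to roots; other lines are dominated. Here the surviving (envelope) indices are i = 3, i = 2, i = 1, i = 0.
Intersections between consecutive envelope lines give the roots: for adjacent envelope indices i < j the intersection is x = (a_i − a_j) / (j − i). Reading off the sorted break points: {-7, 4, 7}.
Verification: at each break x_0, at least two indices attain the minimum of min_i(a_i + i · x_0).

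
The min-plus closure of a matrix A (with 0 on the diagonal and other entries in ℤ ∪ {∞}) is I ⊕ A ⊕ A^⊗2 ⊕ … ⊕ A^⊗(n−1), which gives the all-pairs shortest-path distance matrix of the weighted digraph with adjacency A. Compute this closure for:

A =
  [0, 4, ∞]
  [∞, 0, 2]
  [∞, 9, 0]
Closure =
  [0, 4, 6]
  [∞, 0, 2]
  [∞, 9, 0]

This is the Floyd-Warshall all-pairs shortest-path computation. For each intermediate vertex k = 0, 1, …, 2, update dist[i][j] ← min(dist[i][j], dist[i][k] + dist[k][j]). The final matrix gives, for each (i, j), the minimum total weight of any directed path from i to j (possibly empty when i = j).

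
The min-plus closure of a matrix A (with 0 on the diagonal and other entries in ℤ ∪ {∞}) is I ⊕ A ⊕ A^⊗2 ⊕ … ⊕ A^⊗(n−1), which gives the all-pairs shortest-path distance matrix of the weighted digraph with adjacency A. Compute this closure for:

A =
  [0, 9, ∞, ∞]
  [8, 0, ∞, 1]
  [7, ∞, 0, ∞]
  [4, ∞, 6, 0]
Closure =
  [0, 9, 16, 10]
  [5, 0, 7, 1]
  [7, 16, 0, 17]
  [4, 13, 6, 0]

This is the Floyd-Warshall all-pairs shortest-path computation. For each intermediate vertex k = 0, 1, …, 3, update dist[i][j] ← min(dist[i][j], dist[i][k] + dist[k][j]). The final matrix gives, for each (i, j), the minimum total weight of any directed path from i to j (possibly empty when i = j).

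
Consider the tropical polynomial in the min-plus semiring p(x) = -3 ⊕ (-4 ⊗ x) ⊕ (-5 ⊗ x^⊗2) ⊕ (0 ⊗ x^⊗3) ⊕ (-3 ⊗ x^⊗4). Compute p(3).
p(3) = -3

A tropical monomial a ⊗ x^⊗i evaluates to a + i · x. Evaluating each term at x = 3:
  Term 0 contributes -3 + 0 · 3 = -3
  Term 1 contributes -4 + 1 · 3 = -1
  Term 2 contributes -5 + 2 · 3 = 1
  Term 3 contributes 0 + 3 · 3 = 9
  Term 4 contributes -3 + 4 · 3 = 9
p(3) = ⊕ of these = min[-3, -1, 1, 9, 9] = -3.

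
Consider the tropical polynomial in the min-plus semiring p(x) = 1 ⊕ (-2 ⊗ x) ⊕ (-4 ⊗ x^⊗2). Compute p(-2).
p(-2) = -8

A tropical monomial a ⊗ x^⊗i evaluates to a + i · x. Evaluating each term at x = -2:
  Term 0 contributes 1 + 0 · -2 = 1
  Term 1 contributes -2 + 1 · -2 = -4
  Term 2 contributes -4 + 2 · -2 = -8
p(-2) = ⊕ of these = min[1, -4, -8] = -8.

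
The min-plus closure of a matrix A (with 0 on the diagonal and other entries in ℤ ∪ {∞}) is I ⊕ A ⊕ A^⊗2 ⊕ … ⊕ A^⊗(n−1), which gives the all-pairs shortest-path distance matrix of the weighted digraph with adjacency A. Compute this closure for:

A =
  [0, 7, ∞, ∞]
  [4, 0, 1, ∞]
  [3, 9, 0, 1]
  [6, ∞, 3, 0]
Closure =
  [0, 7, 8, 9]
  [4, 0, 1, 2]
  [3, 9, 0, 1]
  [6, 12, 3, 0]

This is the Floyd-Warshall all-pairs shortest-path computation. For each intermediate vertex k = 0, 1, …, 3, update dist[i][j] ← min(dist[i][j], dist[i][k] + dist[k][j]). The final matrix gives, for each (i, j), the minimum total weight of any directed path from i to j (possibly empty when i = j).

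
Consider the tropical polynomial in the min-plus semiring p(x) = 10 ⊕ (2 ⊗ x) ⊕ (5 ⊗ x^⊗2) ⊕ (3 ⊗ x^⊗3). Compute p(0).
p(0) = 2

A tropical monomial a ⊗ x^⊗i evaluates to a + i · x. Evaluating each term at x = 0:
  Term 0 contributes 10 + 0 · 0 = 10
  Term 1 contributes 2 + 1 · 0 = 2
  Term 2 contributes 5 + 2 · 0 = 5
  Term 3 contributes 3 + 3 · 0 = 3
p(0) = ⊕ of these = min[10, 2, 5, 3] = 2.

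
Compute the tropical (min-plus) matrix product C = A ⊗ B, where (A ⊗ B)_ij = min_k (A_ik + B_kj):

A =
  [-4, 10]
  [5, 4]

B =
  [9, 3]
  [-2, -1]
A ⊗ B =
  [5, -1]
  [2, 3]

Apply the min-plus product entry-by-entry:
  C[0][0] = min over k of (A[0][0] + B[0][0] = -4 + 9 = 5, A[0][1] + B[1][0] = 10 + -2 = 8) = 5 (attained at k = 0)
  C[0][1] = min over k of (A[0][0] + B[0][1] = -4 + 3 = -1, A[0][1] + B[1][1] = 10 + -1 = 9) = -1 (attained at k = 0)
  C[1][0] = min over k of (A[1][0] + B[0][0] = 5 + 9 = 14, A[1][1] + B[1][0] = 4 + -2 = 2) = 2 (attained at k = 1)
  C[1][1] = min over k of (A[1][0] + B[0][1] = 5 + 3 = 8, A[1][1] + B[1][1] = 4 + -1 = 3) = 3 (attained at k = 1)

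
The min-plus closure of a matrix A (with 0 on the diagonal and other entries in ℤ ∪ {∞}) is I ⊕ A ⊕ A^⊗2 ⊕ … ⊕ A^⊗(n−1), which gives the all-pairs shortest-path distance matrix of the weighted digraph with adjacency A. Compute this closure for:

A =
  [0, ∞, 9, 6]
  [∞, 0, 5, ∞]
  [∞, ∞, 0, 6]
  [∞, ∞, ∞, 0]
Closure =
  [0, ∞, 9, 6]
  [∞, 0, 5, 11]
  [∞, ∞, 0, 6]
  [∞, ∞, ∞, 0]

This is the Floyd-Warshall all-pairs shortest-path computation. For each intermediate vertex k = 0, 1, …, 3, update dist[i][j] ← min(dist[i][j], dist[i][k] + dist[k][j]). The final matrix gives, for each (i, j), the minimum total weight of any directed path from i to j (possibly empty when i = j).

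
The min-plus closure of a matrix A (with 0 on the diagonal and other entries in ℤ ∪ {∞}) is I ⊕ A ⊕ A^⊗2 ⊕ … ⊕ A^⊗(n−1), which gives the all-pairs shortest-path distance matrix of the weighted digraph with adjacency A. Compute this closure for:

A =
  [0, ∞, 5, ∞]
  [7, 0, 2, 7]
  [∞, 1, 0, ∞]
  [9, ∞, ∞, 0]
Closure =
  [0, 6, 5, 13]
  [7, 0, 2, 7]
  [8, 1, 0, 8]
  [9, 15, 14, 0]

This is the Floyd-Warshall all-pairs shortest-path computation. For each intermediate vertex k = 0, 1, …, 3, update dist[i][j] ← min(dist[i][j], dist[i][k] + dist[k][j]). The final matrix gives, for each (i, j), the minimum total weight of any directed path from i to j (possibly empty when i = j).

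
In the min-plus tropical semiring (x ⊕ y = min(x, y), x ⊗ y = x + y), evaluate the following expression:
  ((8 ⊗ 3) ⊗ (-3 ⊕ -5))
((8 ⊗ 3) ⊗ (-3 ⊕ -5)) = 6

Expand innermost to outermost. Recall ⊕ takes the minimum of its arguments and ⊗ takes their sum. Working out the expression ((8 ⊗ 3) ⊗ (-3 ⊕ -5)) gives 6.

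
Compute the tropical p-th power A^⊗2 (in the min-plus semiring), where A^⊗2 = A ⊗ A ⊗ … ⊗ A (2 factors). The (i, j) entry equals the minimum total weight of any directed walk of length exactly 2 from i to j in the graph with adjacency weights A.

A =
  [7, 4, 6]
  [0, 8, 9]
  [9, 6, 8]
A^⊗2 =
  [4, 11, 13]
  [7, 4, 6]
  [6, 13, 15]

Each entry (A^⊗2)_ij equals the minimum over all length-2 walks i = v_0 → v_1 → … → v_2 = j of Σ_t A[v_t][v_{t+1}]. For example, for (i, j) = (0, 2) we minimise over 3 possible intermediate vertex sequences; the minimum is 13, attained along the walk 0 → 0 → 2.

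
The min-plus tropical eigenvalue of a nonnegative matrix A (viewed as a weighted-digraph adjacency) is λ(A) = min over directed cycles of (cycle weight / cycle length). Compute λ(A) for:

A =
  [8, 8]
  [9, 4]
λ(A) = 4

Enumerate directed cycles and compute their means (weight / length). Sample:
  cycle 0 → 0: weight = 8, length = 1, mean = 8/1 ≈ 8.000
  cycle 1 → 1: weight = 4, length = 1, mean = 4/1 ≈ 4.000
  cycle 0 → 1 → 0: weight = 17, length = 2, mean = 17/2 ≈ 8.500
  cycle 1 → 0 → 1: weight = 17, length = 2, mean = 17/2 ≈ 8.500
Minimum mean = 4.000, attained e.g. along the cycle 1 → 1 with weight 4 and length 1. So λ(A) = 4/1 = 4.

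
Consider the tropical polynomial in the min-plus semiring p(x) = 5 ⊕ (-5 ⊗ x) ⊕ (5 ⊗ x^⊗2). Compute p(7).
p(7) = 2

A tropical monomial a ⊗ x^⊗i evaluates to a + i · x. Evaluating each term at x = 7:
  Term 0 contributes 5 + 0 · 7 = 5
  Term 1 contributes -5 + 1 · 7 = 2
  Term 2 contributes 5 + 2 · 7 = 19
p(7) = ⊕ of these = min[5, 2, 19] = 2.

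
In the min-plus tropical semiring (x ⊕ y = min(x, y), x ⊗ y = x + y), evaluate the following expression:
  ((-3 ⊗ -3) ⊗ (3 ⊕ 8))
((-3 ⊗ -3) ⊗ (3 ⊕ 8)) = -3

Expand innermost to outermost. Recall ⊕ takes the minimum of its arguments and ⊗ takes their sum. Working out the expression ((-3 ⊗ -3) ⊗ (3 ⊕ 8)) gives -3.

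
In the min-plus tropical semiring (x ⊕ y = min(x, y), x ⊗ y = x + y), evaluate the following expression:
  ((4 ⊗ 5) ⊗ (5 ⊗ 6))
((4 ⊗ 5) ⊗ (5 ⊗ 6)) = 20

Expand innermost to outermost. Recall ⊕ takes the minimum of its arguments and ⊗ takes their sum. Working out the expression ((4 ⊗ 5) ⊗ (5 ⊗ 6)) gives 20.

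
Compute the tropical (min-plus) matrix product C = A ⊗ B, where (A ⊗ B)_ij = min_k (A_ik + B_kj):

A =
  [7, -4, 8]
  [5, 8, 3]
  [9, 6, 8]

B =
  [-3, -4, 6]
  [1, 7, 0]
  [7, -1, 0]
A ⊗ B =
  [-3, 3, -4]
  [2, 1, 3]
  [6, 5, 6]

Apply the min-plus product entry-by-entry:
  C[0][0] = min over k of (A[0][0] + B[0][0] = 7 + -3 = 4, A[0][1] + B[1][0] = -4 + 1 = -3, A[0][2] + B[2][0] = 8 + 7 = 15) = -3 (attained at k = 1)
  C[0][1] = min over k of (A[0][0] + B[0][1] = 7 + -4 = 3, A[0][1] + B[1][1] = -4 + 7 = 3, A[0][2] + B[2][1] = 8 + -1 = 7) = 3 (attained at k = 0)
  C[0][2] = min over k of (A[0][0] + B[0][2] = 7 + 6 = 13, A[0][1] + B[1][2] = -4 + 0 = -4, A[0][2] + B[2][2] = 8 + 0 = 8) = -4 (attained at k = 1)
  C[1][0] = min over k of (A[1][0] + B[0][0] = 5 + -3 = 2, A[1][1] + B[1][0] = 8 + 1 = 9, A[1][2] + B[2][0] = 3 + 7 = 10) = 2 (attained at k = 0)
  C[1][1] = min over k of (A[1][0] + B[0][1] = 5 + -4 = 1, A[1][1] + B[1][1] = 8 + 7 = 15, A[1][2] + B[2][1] = 3 + -1 = 2) = 1 (attained at k = 0)
  C[1][2] = min over k of (A[1][0] + B[0][2] = 5 + 6 = 11, A[1][1] + B[1][2] = 8 + 0 = 8, A[1][2] + B[2][2] = 3 + 0 = 3) = 3 (attained at k = 2)
  C[2][0] = min over k of (A[2][0] + B[0][0] = 9 + -3 = 6, A[2][1] + B[1][0] = 6 + 1 = 7, A[2][2] + B[2][0] = 8 + 7 = 15) = 6 (attained at k = 0)
  C[2][1] = min over k of (A[2][0] + B[0][1] = 9 + -4 = 5, A[2][1] + B[1][1] = 6 + 7 = 13, A[2][2] + B[2][1] = 8 + -1 = 7) = 5 (attained at k = 0)
  C[2][2] = min over k of (A[2][0] + B[0][2] = 9 + 6 = 15, A[2][1] + B[1][2] = 6 + 0 = 6, A[2][2] + B[2][2] = 8 + 0 = 8) = 6 (attained at k = 1)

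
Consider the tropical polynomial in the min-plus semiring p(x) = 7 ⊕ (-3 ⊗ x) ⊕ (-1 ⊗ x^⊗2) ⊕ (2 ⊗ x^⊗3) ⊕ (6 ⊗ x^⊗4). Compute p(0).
p(0) = -3

A tropical monomial a ⊗ x^⊗i evaluates to a + i · x. Evaluating each term at x = 0:
  Term 0 contributes 7 + 0 · 0 = 7
  Term 1 contributes -3 + 1 · 0 = -3
  Term 2 contributes -1 + 2 · 0 = -1
  Term 3 contributes 2 + 3 · 0 = 2
  Term 4 contributes 6 + 4 · 0 = 6
p(0) = ⊕ of these = min[7, -3, -1, 2, 6] = -3.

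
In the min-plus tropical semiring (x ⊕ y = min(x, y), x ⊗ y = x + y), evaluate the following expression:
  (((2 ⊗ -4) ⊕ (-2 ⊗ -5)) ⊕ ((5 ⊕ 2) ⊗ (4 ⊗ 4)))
(((2 ⊗ -4) ⊕ (-2 ⊗ -5)) ⊕ ((5 ⊕ 2) ⊗ (4 ⊗ 4))) = -7

Expand innermost to outermost. Recall ⊕ takes the minimum of its arguments and ⊗ takes their sum. Working out the expression (((2 ⊗ -4) ⊕ (-2 ⊗ -5)) ⊕ ((5 ⊕ 2) ⊗ (4 ⊗ 4))) gives -7.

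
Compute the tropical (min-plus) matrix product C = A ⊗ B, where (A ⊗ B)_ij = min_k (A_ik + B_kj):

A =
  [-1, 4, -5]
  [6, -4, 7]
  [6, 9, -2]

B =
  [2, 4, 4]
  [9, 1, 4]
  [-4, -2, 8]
A ⊗ B =
  [-9, -7, 3]
  [3, -3, 0]
  [-6, -4, 6]

Apply the min-plus product entry-by-entry:
  C[0][0] = min over k of (A[0][0] + B[0][0] = -1 + 2 = 1, A[0][1] + B[1][0] = 4 + 9 = 13, A[0][2] + B[2][0] = -5 + -4 = -9) = -9 (attained at k = 2)
  C[0][1] = min over k of (A[0][0] + B[0][1] = -1 + 4 = 3, A[0][1] + B[1][1] = 4 + 1 = 5, A[0][2] + B[2][1] = -5 + -2 = -7) = -7 (attained at k = 2)
  C[0][2] = min over k of (A[0][0] + B[0][2] = -1 + 4 = 3, A[0][1] + B[1][2] = 4 + 4 = 8, A[0][2] + B[2][2] = -5 + 8 = 3) = 3 (attained at k = 0)
  C[1][0] = min over k of (A[1][0] + B[0][0] = 6 + 2 = 8, A[1][1] + B[1][0] = -4 + 9 = 5, A[1][2] + B[2][0] = 7 + -4 = 3) = 3 (attained at k = 2)
  C[1][1] = min over k of (A[1][0] + B[0][1] = 6 + 4 = 10, A[1][1] + B[1][1] = -4 + 1 = -3, A[1][2] + B[2][1] = 7 + -2 = 5) = -3 (attained at k = 1)
  C[1][2] = min over k of (A[1][0] + B[0][2] = 6 + 4 = 10, A[1][1] + B[1][2] = -4 + 4 = 0, A[1][2] + B[2][2] = 7 + 8 = 15) = 0 (attained at k = 1)
  C[2][0] = min over k of (A[2][0] + B[0][0] = 6 + 2 = 8, A[2][1] + B[1][0] = 9 + 9 = 18, A[2][2] + B[2][0] = -2 + -4 = -6) = -6 (attained at k = 2)
  C[2][1] = min over k of (A[2][0] + B[0][1] = 6 + 4 = 10, A[2][1] + B[1][1] = 9 + 1 = 10, A[2][2] + B[2][1] = -2 + -2 = -4) = -4 (attained at k = 2)
  C[2][2] = min over k of (A[2][0] + B[0][2] = 6 + 4 = 10, A[2][1] + B[1][2] = 9 + 4 = 13, A[2][2] + B[2][2] = -2 + 8 = 6) = 6 (attained at k = 2)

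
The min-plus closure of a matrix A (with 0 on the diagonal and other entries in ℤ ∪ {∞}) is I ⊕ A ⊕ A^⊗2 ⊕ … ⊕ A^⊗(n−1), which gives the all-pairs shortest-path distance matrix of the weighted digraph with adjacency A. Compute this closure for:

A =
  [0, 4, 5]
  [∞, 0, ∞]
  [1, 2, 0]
Closure =
  [0, 4, 5]
  [∞, 0, ∞]
  [1, 2, 0]

This is the Floyd-Warshall all-pairs shortest-path computation. For each intermediate vertex k = 0, 1, …, 2, update dist[i][j] ← min(dist[i][j], dist[i][k] + dist[k][j]). The final matrix gives, for each (i, j), the minimum total weight of any directed path from i to j (possibly empty when i = j).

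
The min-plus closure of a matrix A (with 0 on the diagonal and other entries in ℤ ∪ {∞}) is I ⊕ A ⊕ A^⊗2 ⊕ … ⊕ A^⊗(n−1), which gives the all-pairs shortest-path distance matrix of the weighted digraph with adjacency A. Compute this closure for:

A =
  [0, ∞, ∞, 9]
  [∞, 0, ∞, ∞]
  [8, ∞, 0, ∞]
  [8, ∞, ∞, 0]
Closure =
  [0, ∞, ∞, 9]
  [∞, 0, ∞, ∞]
  [8, ∞, 0, 17]
  [8, ∞, ∞, 0]

This is the Floyd-Warshall all-pairs shortest-path computation. For each intermediate vertex k = 0, 1, …, 3, update dist[i][j] ← min(dist[i][j], dist[i][k] + dist[k][j]). The final matrix gives, for each (i, j), the minimum total weight of any directed path from i to j (possibly empty when i = j).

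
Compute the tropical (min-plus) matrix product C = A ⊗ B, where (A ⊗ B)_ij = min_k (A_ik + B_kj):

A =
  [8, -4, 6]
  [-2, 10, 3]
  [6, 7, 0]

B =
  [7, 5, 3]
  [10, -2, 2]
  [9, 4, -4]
A ⊗ B =
  [6, -6, -2]
  [5, 3, -1]
  [9, 4, -4]

Apply the min-plus product entry-by-entry:
  C[0][0] = min over k of (A[0][0] + B[0][0] = 8 + 7 = 15, A[0][1] + B[1][0] = -4 + 10 = 6, A[0][2] + B[2][0] = 6 + 9 = 15) = 6 (attained at k = 1)
  C[0][1] = min over k of (A[0][0] + B[0][1] = 8 + 5 = 13, A[0][1] + B[1][1] = -4 + -2 = -6, A[0][2] + B[2][1] = 6 + 4 = 10) = -6 (attained at k = 1)
  C[0][2] = min over k of (A[0][0] + B[0][2] = 8 + 3 = 11, A[0][1] + B[1][2] = -4 + 2 = -2, A[0][2] + B[2][2] = 6 + -4 = 2) = -2 (attained at k = 1)
  C[1][0] = min over k of (A[1][0] + B[0][0] = -2 + 7 = 5, A[1][1] + B[1][0] = 10 + 10 = 20, A[1][2] + B[2][0] = 3 + 9 = 12) = 5 (attained at k = 0)
  C[1][1] = min over k of (A[1][0] + B[0][1] = -2 + 5 = 3, A[1][1] + B[1][1] = 10 + -2 = 8, A[1][2] + B[2][1] = 3 + 4 = 7) = 3 (attained at k = 0)
  C[1][2] = min over k of (A[1][0] + B[0][2] = -2 + 3 = 1, A[1][1] + B[1][2] = 10 + 2 = 12, A[1][2] + B[2][2] = 3 + -4 = -1) = -1 (attained at k = 2)
  C[2][0] = min over k of (A[2][0] + B[0][0] = 6 + 7 = 13, A[2][1] + B[1][0] = 7 + 10 = 17, A[2][2] + B[2][0] = 0 + 9 = 9) = 9 (attained at k = 2)
  C[2][1] = min over k of (A[2][0] + B[0][1] = 6 + 5 = 11, A[2][1] + B[1][1] = 7 + -2 = 5, A[2][2] + B[2][1] = 0 + 4 = 4) = 4 (attained at k = 2)
  C[2][2] = min over k of (A[2][0] + B[0][2] = 6 + 3 = 9, A[2][1] + B[1][2] = 7 + 2 = 9, A[2][2] + B[2][2] = 0 + -4 = -4) = -4 (attained at k = 2)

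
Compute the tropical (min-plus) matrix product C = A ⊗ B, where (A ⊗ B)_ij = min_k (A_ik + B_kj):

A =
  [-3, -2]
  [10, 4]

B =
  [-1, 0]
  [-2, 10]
A ⊗ B =
  [-4, -3]
  [2, 10]

Apply the min-plus product entry-by-entry:
  C[0][0] = min over k of (A[0][0] + B[0][0] = -3 + -1 = -4, A[0][1] + B[1][0] = -2 + -2 = -4) = -4 (attained at k = 0)
  C[0][1] = min over k of (A[0][0] + B[0][1] = -3 + 0 = -3, A[0][1] + B[1][1] = -2 + 10 = 8) = -3 (attained at k = 0)
  C[1][0] = min over k of (A[1][0] + B[0][0] = 10 + -1 = 9, A[1][1] + B[1][0] = 4 + -2 = 2) = 2 (attained at k = 1)
  C[1][1] = min over k of (A[1][0] + B[0][1] = 10 + 0 = 10, A[1][1] + B[1][1] = 4 + 10 = 14) = 10 (attained at k = 0)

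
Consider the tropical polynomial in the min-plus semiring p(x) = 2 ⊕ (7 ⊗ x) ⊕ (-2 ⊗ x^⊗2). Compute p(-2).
p(-2) = -6

A tropical monomial a ⊗ x^⊗i evaluates to a + i · x. Evaluating each term at x = -2:
  Term 0 contributes 2 + 0 · -2 = 2
  Term 1 contributes 7 + 1 · -2 = 5
  Term 2 contributes -2 + 2 · -2 = -6
p(-2) = ⊕ of these = min[2, 5, -6] = -6.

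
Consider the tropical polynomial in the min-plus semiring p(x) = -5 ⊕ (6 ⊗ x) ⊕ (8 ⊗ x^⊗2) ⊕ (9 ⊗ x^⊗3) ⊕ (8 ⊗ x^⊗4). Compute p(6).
p(6) = -5

A tropical monomial a ⊗ x^⊗i evaluates to a + i · x. Evaluating each term at x = 6:
  Term 0 contributes -5 + 0 · 6 = -5
  Term 1 contributes 6 + 1 · 6 = 12
  Term 2 contributes 8 + 2 · 6 = 20
  Term 3 contributes 9 + 3 · 6 = 27
  Term 4 contributes 8 + 4 · 6 = 32
p(6) = ⊕ of these = min[-5, 12, 20, 27, 32] = -5.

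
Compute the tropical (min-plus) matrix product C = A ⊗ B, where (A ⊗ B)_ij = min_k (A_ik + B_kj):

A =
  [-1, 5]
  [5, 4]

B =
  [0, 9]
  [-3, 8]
A ⊗ B =
  [-1, 8]
  [1, 12]

Apply the min-plus product entry-by-entry:
  C[0][0] = min over k of (A[0][0] + B[0][0] = -1 + 0 = -1, A[0][1] + B[1][0] = 5 + -3 = 2) = -1 (attained at k = 0)
  C[0][1] = min over k of (A[0][0] + B[0][1] = -1 + 9 = 8, A[0][1] + B[1][1] = 5 + 8 = 13) = 8 (attained at k = 0)
  C[1][0] = min over k of (A[1][0] + B[0][0] = 5 + 0 = 5, A[1][1] + B[1][0] = 4 + -3 = 1) = 1 (attained at k = 1)
  C[1][1] = min over k of (A[1][0] + B[0][1] = 5 + 9 = 14, A[1][1] + B[1][1] = 4 + 8 = 12) = 12 (attained at k = 1)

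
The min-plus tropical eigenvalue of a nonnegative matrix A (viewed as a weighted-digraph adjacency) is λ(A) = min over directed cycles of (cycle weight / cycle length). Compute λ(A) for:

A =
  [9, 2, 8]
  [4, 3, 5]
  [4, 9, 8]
λ(A) = 3

Enumerate directed cycles and compute their means (weight / length). Sample:
  cycle 0 → 0: weight = 9, length = 1, mean = 9/1 ≈ 9.000
  cycle 1 → 1: weight = 3, length = 1, mean = 3/1 ≈ 3.000
  cycle 2 → 2: weight = 8, length = 1, mean = 8/1 ≈ 8.000
  cycle 0 → 1 → 0: weight = 6, length = 2, mean = 6/2 ≈ 3.000
  cycle 0 → 2 → 0: weight = 12, length = 2, mean = 12/2 ≈ 6.000
  cycle 1 → 0 → 1: weight = 6, length = 2, mean = 6/2 ≈ 3.000
Minimum mean = 3.000, attained e.g. along the cycle 1 → 1 with weight 3 and length 1. So λ(A) = 3/1 = 3.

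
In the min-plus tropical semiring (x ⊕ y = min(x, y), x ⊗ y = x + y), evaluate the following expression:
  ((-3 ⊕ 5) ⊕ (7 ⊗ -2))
((-3 ⊕ 5) ⊕ (7 ⊗ -2)) = -3

Expand innermost to outermost. Recall ⊕ takes the minimum of its arguments and ⊗ takes their sum. Working out the expression ((-3 ⊕ 5) ⊕ (7 ⊗ -2)) gives -3.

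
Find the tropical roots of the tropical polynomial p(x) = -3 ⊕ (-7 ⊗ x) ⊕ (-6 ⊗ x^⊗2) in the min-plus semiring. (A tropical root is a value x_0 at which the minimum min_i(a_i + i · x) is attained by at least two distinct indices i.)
Roots: {-1, 4}

Each tropical root is a break point of the lower envelope of the lines y = a_i + i · x (there are 3 lines, with slopes 0, 1, ..., 2). Only the lines that attain the minimum somewhere contribute to roots; other lines are dominated. Here the surviving (envelope) indices are i = 2, i = 1, i = 0.
Intersections between consecutive envelope lines give the roots: for adjacent envelope indices i < j the intersection is x = (a_i − a_j) / (j − i). Reading off the sorted break points: {-1, 4}.
Verification: at each break x_0, at least two indices attain the minimum of min_i(a_i + i · x_0).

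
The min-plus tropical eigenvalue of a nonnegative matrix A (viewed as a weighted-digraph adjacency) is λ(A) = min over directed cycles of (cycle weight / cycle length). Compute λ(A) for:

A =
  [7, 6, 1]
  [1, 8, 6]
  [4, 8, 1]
λ(A) = 1

Enumerate directed cycles and compute their means (weight / length). Sample:
  cycle 0 → 0: weight = 7, length = 1, mean = 7/1 ≈ 7.000
  cycle 1 → 1: weight = 8, length = 1, mean = 8/1 ≈ 8.000
  cycle 2 → 2: weight = 1, length = 1, mean = 1/1 ≈ 1.000
  cycle 0 → 1 → 0: weight = 7, length = 2, mean = 7/2 ≈ 3.500
  cycle 0 → 2 → 0: weight = 5, length = 2, mean = 5/2 ≈ 2.500
  cycle 1 → 0 → 1: weight = 7, length = 2, mean = 7/2 ≈ 3.500
Minimum mean = 1.000, attained e.g. along the cycle 2 → 2 with weight 1 and length 1. So λ(A) = 1/1 = 1.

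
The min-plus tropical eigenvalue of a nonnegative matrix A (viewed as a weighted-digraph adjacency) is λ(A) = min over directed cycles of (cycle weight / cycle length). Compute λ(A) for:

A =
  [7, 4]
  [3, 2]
λ(A) = 2

Enumerate directed cycles and compute their means (weight / length). Sample:
  cycle 0 → 0: weight = 7, length = 1, mean = 7/1 ≈ 7.000
  cycle 1 → 1: weight = 2, length = 1, mean = 2/1 ≈ 2.000
  cycle 0 → 1 → 0: weight = 7, length = 2, mean = 7/2 ≈ 3.500
  cycle 1 → 0 → 1: weight = 7, length = 2, mean = 7/2 ≈ 3.500
Minimum mean = 2.000, attained e.g. along the cycle 1 → 1 with weight 2 and length 1. So λ(A) = 2/1 = 2.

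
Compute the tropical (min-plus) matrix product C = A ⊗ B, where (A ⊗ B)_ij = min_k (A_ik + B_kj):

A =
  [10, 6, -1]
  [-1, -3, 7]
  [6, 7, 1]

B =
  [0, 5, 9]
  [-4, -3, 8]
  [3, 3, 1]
A ⊗ B =
  [2, 2, 0]
  [-7, -6, 5]
  [3, 4, 2]

Apply the min-plus product entry-by-entry:
  C[0][0] = min over k of (A[0][0] + B[0][0] = 10 + 0 = 10, A[0][1] + B[1][0] = 6 + -4 = 2, A[0][2] + B[2][0] = -1 + 3 = 2) = 2 (attained at k = 1)
  C[0][1] = min over k of (A[0][0] + B[0][1] = 10 + 5 = 15, A[0][1] + B[1][1] = 6 + -3 = 3, A[0][2] + B[2][1] = -1 + 3 = 2) = 2 (attained at k = 2)
  C[0][2] = min over k of (A[0][0] + B[0][2] = 10 + 9 = 19, A[0][1] + B[1][2] = 6 + 8 = 14, A[0][2] + B[2][2] = -1 + 1 = 0) = 0 (attained at k = 2)
  C[1][0] = min over k of (A[1][0] + B[0][0] = -1 + 0 = -1, A[1][1] + B[1][0] = -3 + -4 = -7, A[1][2] + B[2][0] = 7 + 3 = 10) = -7 (attained at k = 1)
  C[1][1] = min over k of (A[1][0] + B[0][1] = -1 + 5 = 4, A[1][1] + B[1][1] = -3 + -3 = -6, A[1][2] + B[2][1] = 7 + 3 = 10) = -6 (attained at k = 1)
  C[1][2] = min over k of (A[1][0] + B[0][2] = -1 + 9 = 8, A[1][1] + B[1][2] = -3 + 8 = 5, A[1][2] + B[2][2] = 7 + 1 = 8) = 5 (attained at k = 1)
  C[2][0] = min over k of (A[2][0] + B[0][0] = 6 + 0 = 6, A[2][1] + B[1][0] = 7 + -4 = 3, A[2][2] + B[2][0] = 1 + 3 = 4) = 3 (attained at k = 1)
  C[2][1] = min over k of (A[2][0] + B[0][1] = 6 + 5 = 11, A[2][1] + B[1][1] = 7 + -3 = 4, A[2][2] + B[2][1] = 1 + 3 = 4) = 4 (attained at k = 1)
  C[2][2] = min over k of (A[2][0] + B[0][2] = 6 + 9 = 15, A[2][1] + B[1][2] = 7 + 8 = 15, A[2][2] + B[2][2] = 1 + 1 = 2) = 2 (attained at k = 2)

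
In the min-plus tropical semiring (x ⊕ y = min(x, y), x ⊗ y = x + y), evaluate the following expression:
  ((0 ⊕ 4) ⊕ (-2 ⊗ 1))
((0 ⊕ 4) ⊕ (-2 ⊗ 1)) = -1

Expand innermost to outermost. Recall ⊕ takes the minimum of its arguments and ⊗ takes their sum. Working out the expression ((0 ⊕ 4) ⊕ (-2 ⊗ 1)) gives -1.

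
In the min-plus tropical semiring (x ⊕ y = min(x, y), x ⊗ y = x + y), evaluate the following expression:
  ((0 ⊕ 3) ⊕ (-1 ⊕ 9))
((0 ⊕ 3) ⊕ (-1 ⊕ 9)) = -1

Expand innermost to outermost. Recall ⊕ takes the minimum of its arguments and ⊗ takes their sum. Working out the expression ((0 ⊕ 3) ⊕ (-1 ⊕ 9)) gives -1.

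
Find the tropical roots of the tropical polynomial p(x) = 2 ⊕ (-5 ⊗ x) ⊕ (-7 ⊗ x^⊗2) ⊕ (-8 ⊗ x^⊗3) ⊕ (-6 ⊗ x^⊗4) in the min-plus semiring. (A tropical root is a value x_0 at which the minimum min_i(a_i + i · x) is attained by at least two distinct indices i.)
Roots: {-2, 1, 2, 7}

Each tropical root is a break point of the lower envelope of the lines y = a_i + i · x (there are 5 lines, with slopes 0, 1, ..., 4). Only the lines that attain the minimum somewhere contribute to roots; other lines are dominated. Here the surviving (envelope) indices are i = 4, i = 3, i = 2, i = 1, i = 0.
Intersections between consecutive envelope lines give the roots: for adjacent envelope indices i < j the intersection is x = (a_i − a_j) / (j − i). Reading off the sorted break points: {-2, 1, 2, 7}.
Verification: at each break x_0, at least two indices attain the minimum of min_i(a_i + i · x_0).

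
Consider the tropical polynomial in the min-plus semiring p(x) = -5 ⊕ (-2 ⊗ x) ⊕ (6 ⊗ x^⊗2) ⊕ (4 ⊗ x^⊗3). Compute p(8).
p(8) = -5

A tropical monomial a ⊗ x^⊗i evaluates to a + i · x. Evaluating each term at x = 8:
  Term 0 contributes -5 + 0 · 8 = -5
  Term 1 contributes -2 + 1 · 8 = 6
  Term 2 contributes 6 + 2 · 8 = 22
  Term 3 contributes 4 + 3 · 8 = 28
p(8) = ⊕ of these = min[-5, 6, 22, 28] = -5.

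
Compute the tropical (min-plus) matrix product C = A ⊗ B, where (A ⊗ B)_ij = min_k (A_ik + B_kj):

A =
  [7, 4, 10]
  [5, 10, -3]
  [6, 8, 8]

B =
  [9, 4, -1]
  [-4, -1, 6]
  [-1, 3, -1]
A ⊗ B =
  [0, 3, 6]
  [-4, 0, -4]
  [4, 7, 5]

Apply the min-plus product entry-by-entry:
  C[0][0] = min over k of (A[0][0] + B[0][0] = 7 + 9 = 16, A[0][1] + B[1][0] = 4 + -4 = 0, A[0][2] + B[2][0] = 10 + -1 = 9) = 0 (attained at k = 1)
  C[0][1] = min over k of (A[0][0] + B[0][1] = 7 + 4 = 11, A[0][1] + B[1][1] = 4 + -1 = 3, A[0][2] + B[2][1] = 10 + 3 = 13) = 3 (attained at k = 1)
  C[0][2] = min over k of (A[0][0] + B[0][2] = 7 + -1 = 6, A[0][1] + B[1][2] = 4 + 6 = 10, A[0][2] + B[2][2] = 10 + -1 = 9) = 6 (attained at k = 0)
  C[1][0] = min over k of (A[1][0] + B[0][0] = 5 + 9 = 14, A[1][1] + B[1][0] = 10 + -4 = 6, A[1][2] + B[2][0] = -3 + -1 = -4) = -4 (attained at k = 2)
  C[1][1] = min over k of (A[1][0] + B[0][1] = 5 + 4 = 9, A[1][1] + B[1][1] = 10 + -1 = 9, A[1][2] + B[2][1] = -3 + 3 = 0) = 0 (attained at k = 2)
  C[1][2] = min over k of (A[1][0] + B[0][2] = 5 + -1 = 4, A[1][1] + B[1][2] = 10 + 6 = 16, A[1][2] + B[2][2] = -3 + -1 = -4) = -4 (attained at k = 2)
  C[2][0] = min over k of (A[2][0] + B[0][0] = 6 + 9 = 15, A[2][1] + B[1][0] = 8 + -4 = 4, A[2][2] + B[2][0] = 8 + -1 = 7) = 4 (attained at k = 1)
  C[2][1] = min over k of (A[2][0] + B[0][1] = 6 + 4 = 10, A[2][1] + B[1][1] = 8 + -1 = 7, A[2][2] + B[2][1] = 8 + 3 = 11) = 7 (attained at k = 1)
  C[2][2] = min over k of (A[2][0] + B[0][2] = 6 + -1 = 5, A[2][1] + B[1][2] = 8 + 6 = 14, A[2][2] + B[2][2] = 8 + -1 = 7) = 5 (attained at k = 0)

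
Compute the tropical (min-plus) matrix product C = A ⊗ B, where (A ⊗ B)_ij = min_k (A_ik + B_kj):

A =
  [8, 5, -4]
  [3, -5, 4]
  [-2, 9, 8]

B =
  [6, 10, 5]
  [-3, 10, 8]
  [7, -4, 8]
A ⊗ B =
  [2, -8, 4]
  [-8, 0, 3]
  [4, 4, 3]

Apply the min-plus product entry-by-entry:
  C[0][0] = min over k of (A[0][0] + B[0][0] = 8 + 6 = 14, A[0][1] + B[1][0] = 5 + -3 = 2, A[0][2] + B[2][0] = -4 + 7 = 3) = 2 (attained at k = 1)
  C[0][1] = min over k of (A[0][0] + B[0][1] = 8 + 10 = 18, A[0][1] + B[1][1] = 5 + 10 = 15, A[0][2] + B[2][1] = -4 + -4 = -8) = -8 (attained at k = 2)
  C[0][2] = min over k of (A[0][0] + B[0][2] = 8 + 5 = 13, A[0][1] + B[1][2] = 5 + 8 = 13, A[0][2] + B[2][2] = -4 + 8 = 4) = 4 (attained at k = 2)
  C[1][0] = min over k of (A[1][0] + B[0][0] = 3 + 6 = 9, A[1][1] + B[1][0] = -5 + -3 = -8, A[1][2] + B[2][0] = 4 + 7 = 11) = -8 (attained at k = 1)
  C[1][1] = min over k of (A[1][0] + B[0][1] = 3 + 10 = 13, A[1][1] + B[1][1] = -5 + 10 = 5, A[1][2] + B[2][1] = 4 + -4 = 0) = 0 (attained at k = 2)
  C[1][2] = min over k of (A[1][0] + B[0][2] = 3 + 5 = 8, A[1][1] + B[1][2] = -5 + 8 = 3, A[1][2] + B[2][2] = 4 + 8 = 12) = 3 (attained at k = 1)
  C[2][0] = min over k of (A[2][0] + B[0][0] = -2 + 6 = 4, A[2][1] + B[1][0] = 9 + -3 = 6, A[2][2] + B[2][0] = 8 + 7 = 15) = 4 (attained at k = 0)
  C[2][1] = min over k of (A[2][0] + B[0][1] = -2 + 10 = 8, A[2][1] + B[1][1] = 9 + 10 = 19, A[2][2] + B[2][1] = 8 + -4 = 4) = 4 (attained at k = 2)
  C[2][2] = min over k of (A[2][0] + B[0][2] = -2 + 5 = 3, A[2][1] + B[1][2] = 9 + 8 = 17, A[2][2] + B[2][2] = 8 + 8 = 16) = 3 (attained at k = 0)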